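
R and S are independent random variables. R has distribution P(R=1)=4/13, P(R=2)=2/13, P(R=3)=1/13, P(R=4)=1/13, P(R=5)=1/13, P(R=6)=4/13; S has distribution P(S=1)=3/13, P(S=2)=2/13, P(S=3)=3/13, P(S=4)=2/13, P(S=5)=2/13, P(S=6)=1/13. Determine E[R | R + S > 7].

313/58

P(R + S > 7) = 58/169.
Summing R·P(x,y) over outcomes with R + S > 7 gives 313/169.
E[R | R + S > 7] = (313/169) / (58/169) = 313/58.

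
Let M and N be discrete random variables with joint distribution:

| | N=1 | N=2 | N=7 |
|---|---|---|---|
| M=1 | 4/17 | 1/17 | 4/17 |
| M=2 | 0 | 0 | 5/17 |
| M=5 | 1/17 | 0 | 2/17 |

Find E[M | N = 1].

9/5

P(N = 1) = 5/17.
Σ M·P over the event = 1·(4/17) + 5·(1/17) = 9/17.
E[M | N = 1] = (9/17) / (5/17) = 9/5.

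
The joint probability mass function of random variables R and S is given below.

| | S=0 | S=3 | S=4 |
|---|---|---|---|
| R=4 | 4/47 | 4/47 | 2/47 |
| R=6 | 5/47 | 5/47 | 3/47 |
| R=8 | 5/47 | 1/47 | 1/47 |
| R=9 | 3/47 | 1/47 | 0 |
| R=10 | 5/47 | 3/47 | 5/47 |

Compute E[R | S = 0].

P(S = 0) = 22/47.
Σ R·P over the event = 4·(4/47) + 6·(5/47) + 8·(5/47) + 9·(3/47) + 10·(5/47) = 163/47.
E[R | S = 0] = (163/47) / (22/47) = 163/22.

163/22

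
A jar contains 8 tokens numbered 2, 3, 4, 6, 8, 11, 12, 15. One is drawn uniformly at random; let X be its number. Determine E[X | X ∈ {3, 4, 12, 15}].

17/2

P(X ∈ {3, 4, 12, 15}) = 1/2.
Σ over the event: 3·1/8 + 4·1/8 + 12·1/8 + 15·1/8 = 17/4.
E[X | X ∈ {3, 4, 12, 15}] = (17/4) / (1/2) = 17/2.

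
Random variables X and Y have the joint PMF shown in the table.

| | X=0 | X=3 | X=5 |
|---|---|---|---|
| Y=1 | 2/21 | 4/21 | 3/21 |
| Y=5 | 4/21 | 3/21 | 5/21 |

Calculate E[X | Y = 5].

P(Y = 5) = 4/7.
Σ X·P over the event = 0·(4/21) + 3·(3/21) + 5·(5/21) = 34/21.
E[X | Y = 5] = (34/21) / (4/7) = 17/6.

17/6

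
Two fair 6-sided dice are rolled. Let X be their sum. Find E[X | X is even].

7

P(X is even) = 1/2.
Σ over the event: 2·1/36 + 4·1/12 + 6·5/36 + 8·5/36 + 10·1/12 + 12·1/36 = 7/2.
E[X | X is even] = (7/2) / (1/2) = 7.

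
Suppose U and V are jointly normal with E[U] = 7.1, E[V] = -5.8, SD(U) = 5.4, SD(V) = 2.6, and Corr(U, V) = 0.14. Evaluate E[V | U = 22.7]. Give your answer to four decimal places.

E[V | U=x] = μ_V + ρ(σ_V/σ_U)(x − μ_U) for jointly normal variables.
E[V | U=22.7] = -5.8 + (0.14)·(2.6/5.4)·(22.7 − (7.1)) = -5.8 + (0.0674074)·(15.6) = -4.7484.

-4.7484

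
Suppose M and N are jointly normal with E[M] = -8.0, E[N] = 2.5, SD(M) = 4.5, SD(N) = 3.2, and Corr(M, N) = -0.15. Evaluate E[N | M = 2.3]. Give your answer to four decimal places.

For a bivariate normal, E[N | M=x] = μ_N + ρ·(σ_N/σ_M)·(x − μ_M).
E[N | M=2.3] = 2.5 + (-0.15)·(3.2/4.5)·(2.3 − (-8.0)) = 2.5 + (-0.10667)·(10.3) = 1.4013.

1.4013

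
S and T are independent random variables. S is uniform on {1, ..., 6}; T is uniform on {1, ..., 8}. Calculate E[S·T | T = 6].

21

Outcomes with T = 6: (1,6), (2,6), (3,6), (4,6), (5,6), (6,6), each with probability 1/48.
E[S·T | T = 6] = (6 + 12 + 18 + 24 + 30 + 36) / 6 = 21.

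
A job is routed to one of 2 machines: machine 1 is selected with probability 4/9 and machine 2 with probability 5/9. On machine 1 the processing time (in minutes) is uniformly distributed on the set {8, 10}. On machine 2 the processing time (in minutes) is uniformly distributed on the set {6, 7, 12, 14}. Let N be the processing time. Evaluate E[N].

E[N | machine 1] = (8+10)/2 = 9.
E[N | machine 2] = (6+7+12+14)/4 = 39/4.
By the law of total expectation,
E[N] = (4/9)·(9) + (5/9)·(39/4) = 113/12.

113/12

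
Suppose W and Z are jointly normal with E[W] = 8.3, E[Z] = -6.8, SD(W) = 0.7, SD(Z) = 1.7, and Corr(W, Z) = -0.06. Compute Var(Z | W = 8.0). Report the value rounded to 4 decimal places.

2.8796

For a bivariate normal, Var(Z | W=x) = σ_Z²(1 − ρ²).
Var(Z | W=8.0) = (1.7)²·(1 − (-0.06)²) = 2.89·0.9964 = 2.8796.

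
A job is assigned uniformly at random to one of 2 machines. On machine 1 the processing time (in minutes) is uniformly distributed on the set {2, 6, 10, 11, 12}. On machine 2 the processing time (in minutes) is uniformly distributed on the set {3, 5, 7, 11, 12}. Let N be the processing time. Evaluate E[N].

79/10

E[N | machine 1] = (2+6+10+11+12)/5 = 41/5.
E[N | machine 2] = (3+5+7+11+12)/5 = 38/5.
E[N] = (1/2)·(41/5) + (1/2)·(38/5) = 79/10.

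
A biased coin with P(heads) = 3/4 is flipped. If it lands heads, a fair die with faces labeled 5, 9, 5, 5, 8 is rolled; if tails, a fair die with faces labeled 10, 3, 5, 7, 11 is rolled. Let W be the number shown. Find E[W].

E[W | heads] = (5+9+5+5+8)/5 = 32/5.
E[W | tails] = (10+3+5+7+11)/5 = 36/5.
E[W] = (3/4)·(32/5) + (1/4)·(36/5) = 33/5.

33/5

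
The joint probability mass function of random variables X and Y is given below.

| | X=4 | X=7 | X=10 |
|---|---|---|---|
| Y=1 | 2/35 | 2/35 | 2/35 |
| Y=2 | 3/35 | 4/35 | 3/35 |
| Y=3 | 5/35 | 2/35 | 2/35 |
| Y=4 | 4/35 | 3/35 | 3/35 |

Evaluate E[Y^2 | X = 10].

P(X = 10) = 2/7.
Σ Y^2·P over the event = 1·(2/35) + 4·(3/35) + 9·(2/35) + 16·(3/35) = 16/7.
E[Y^2 | X = 10] = (16/7) / (2/7) = 8.

8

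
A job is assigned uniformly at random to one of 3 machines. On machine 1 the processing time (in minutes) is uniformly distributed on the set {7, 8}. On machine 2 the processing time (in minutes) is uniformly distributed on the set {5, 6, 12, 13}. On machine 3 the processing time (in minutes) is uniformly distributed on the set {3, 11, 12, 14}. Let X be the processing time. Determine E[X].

E[X | machine 1] = (7+8)/2 = 15/2.
E[X | machine 2] = (5+6+12+13)/4 = 9.
E[X | machine 3] = (3+11+12+14)/4 = 10.
E[X] = (1/3)·(15/2) + (1/3)·(9) + (1/3)·(10) = 53/6.

53/6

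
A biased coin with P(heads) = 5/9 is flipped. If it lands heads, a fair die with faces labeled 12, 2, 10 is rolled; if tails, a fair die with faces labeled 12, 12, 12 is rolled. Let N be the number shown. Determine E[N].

88/9

E[N | heads] = (12+2+10)/3 = 8.
E[N | tails] = (12+12+12)/3 = 12.
E[N] = (5/9)·(8) + (4/9)·(12) = 88/9.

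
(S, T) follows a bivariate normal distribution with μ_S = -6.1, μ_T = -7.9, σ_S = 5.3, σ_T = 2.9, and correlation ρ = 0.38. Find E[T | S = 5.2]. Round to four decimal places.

For a bivariate normal, E[T | S=x] = μ_T + ρ·(σ_T/σ_S)·(x − μ_S).
E[T | S=5.2] = -7.9 + (0.38)·(2.9/5.3)·(5.2 − (-6.1)) = -7.9 + (0.20792)·(11.3) = -5.5505.

-5.5505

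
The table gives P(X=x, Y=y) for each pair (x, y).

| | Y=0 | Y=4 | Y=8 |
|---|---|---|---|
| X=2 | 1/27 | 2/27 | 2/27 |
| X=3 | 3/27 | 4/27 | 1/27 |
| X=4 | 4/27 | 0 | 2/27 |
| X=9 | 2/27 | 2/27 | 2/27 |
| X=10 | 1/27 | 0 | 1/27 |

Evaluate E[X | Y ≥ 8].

P(Y ≥ 8) = 8/27.
Σ X·P over the event = 2·(2/27) + 3·(1/27) + 4·(2/27) + 9·(2/27) + 10·(1/27) = 43/27.
E[X | Y ≥ 8] = (43/27) / (8/27) = 43/8.

43/8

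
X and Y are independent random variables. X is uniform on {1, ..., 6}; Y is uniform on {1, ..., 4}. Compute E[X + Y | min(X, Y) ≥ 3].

8

Outcomes with min(X, Y) ≥ 3: (3,3), (3,4), (4,3), (4,4), (5,3), (5,4), (6,3), (6,4), each with probability 1/24.
E[X + Y | min(X, Y) ≥ 3] = (6 + 7 + 7 + 8 + 8 + 9 + 9 + 10) / 8 = 8.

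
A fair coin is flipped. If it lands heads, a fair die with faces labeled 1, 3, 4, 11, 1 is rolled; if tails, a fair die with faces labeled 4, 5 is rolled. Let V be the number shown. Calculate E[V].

17/4

E[V | heads] = (1+3+4+11+1)/5 = 4.
E[V | tails] = (4+5)/2 = 9/2.
By the law of total expectation,
E[V] = (1/2)·(4) + (1/2)·(9/2) = 17/4.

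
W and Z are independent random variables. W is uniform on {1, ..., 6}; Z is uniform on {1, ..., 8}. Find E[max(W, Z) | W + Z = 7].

5

Outcomes with W + Z = 7: (1,6), (2,5), (3,4), (4,3), (5,2), (6,1), each with probability 1/48.
E[max(W, Z) | W + Z = 7] = (6 + 5 + 4 + 4 + 5 + 6) / 6 = 5.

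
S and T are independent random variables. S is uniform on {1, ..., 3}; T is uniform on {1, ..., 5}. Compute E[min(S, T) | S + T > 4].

Outcomes with S + T > 4: (1,4), (1,5), (2,3), (2,4), (2,5), (3,2), (3,3), (3,4), (3,5), each with probability 1/15.
E[min(S, T) | S + T > 4] = (1 + 1 + 2 + 2 + 2 + 2 + 3 + 3 + 3) / 9 = 19/9.

19/9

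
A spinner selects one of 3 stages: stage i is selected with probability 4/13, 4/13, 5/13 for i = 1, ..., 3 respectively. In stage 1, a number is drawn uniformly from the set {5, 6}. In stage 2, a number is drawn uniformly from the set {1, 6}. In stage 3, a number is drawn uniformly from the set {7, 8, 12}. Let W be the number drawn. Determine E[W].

E[W | stage 1] = (5+6)/2 = 11/2.
E[W | stage 2] = (1+6)/2 = 7/2.
E[W | stage 3] = (7+8+12)/3 = 9.
By the law of total expectation,
E[W] = (4/13)·(11/2) + (4/13)·(7/2) + (5/13)·(9) = 81/13.

81/13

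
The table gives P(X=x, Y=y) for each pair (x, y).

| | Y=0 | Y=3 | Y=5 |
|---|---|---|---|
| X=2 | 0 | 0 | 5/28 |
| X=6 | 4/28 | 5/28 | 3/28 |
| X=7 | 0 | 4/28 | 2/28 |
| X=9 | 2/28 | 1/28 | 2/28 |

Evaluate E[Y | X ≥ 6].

65/23

P(X ≥ 6) = 23/28.
Σ Y·P over the event = 0·(4/28) + 3·(5/28) + 5·(3/28) + 3·(4/28) + 5·(2/28) + 0·(2/28) + 3·(1/28) + 5·(2/28) = 65/28.
E[Y | X ≥ 6] = (65/28) / (23/28) = 65/23.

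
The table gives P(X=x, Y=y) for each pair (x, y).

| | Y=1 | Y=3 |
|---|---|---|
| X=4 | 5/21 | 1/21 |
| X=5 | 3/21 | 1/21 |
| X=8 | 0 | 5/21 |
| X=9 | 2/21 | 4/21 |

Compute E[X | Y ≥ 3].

P(Y ≥ 3) = 11/21.
Summing X·P(X=x,Y=y) over the conditioning event gives 85/21.
E[X | Y ≥ 3] = (85/21) / (11/21) = 85/11.

85/11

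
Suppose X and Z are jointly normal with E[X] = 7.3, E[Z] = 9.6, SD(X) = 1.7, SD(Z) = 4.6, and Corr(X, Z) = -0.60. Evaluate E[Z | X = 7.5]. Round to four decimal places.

The regression of Z on X has slope ρ·σ_Z/σ_X and passes through (μ_X, μ_Z).
E[Z | X=7.5] = 9.6 + (-0.60)·(4.6/1.7)·(7.5 − (7.3)) = 9.6 + (-1.6235)·(0.2) = 9.2753.

9.2753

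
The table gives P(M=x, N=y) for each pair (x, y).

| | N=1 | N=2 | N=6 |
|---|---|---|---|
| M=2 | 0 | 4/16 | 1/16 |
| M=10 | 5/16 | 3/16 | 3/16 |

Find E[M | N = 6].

8

P(N = 6) = 1/4.
Σ M·P over the event = 2·(1/16) + 10·(3/16) = 2.
E[M | N = 6] = (2) / (1/4) = 8.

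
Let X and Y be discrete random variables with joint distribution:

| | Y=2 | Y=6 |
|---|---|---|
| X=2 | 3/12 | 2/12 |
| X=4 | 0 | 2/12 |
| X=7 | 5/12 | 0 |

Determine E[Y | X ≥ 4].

22/7

P(X ≥ 4) = 7/12.
Σ Y·P over the event = 6·(2/12) + 2·(5/12) = 11/6.
E[Y | X ≥ 4] = (11/6) / (7/12) = 22/7.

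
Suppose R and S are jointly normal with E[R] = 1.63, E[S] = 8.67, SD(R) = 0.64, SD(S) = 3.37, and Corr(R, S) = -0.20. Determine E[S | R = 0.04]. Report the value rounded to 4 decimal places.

10.3445

E[S | R=x] = μ_S + ρ(σ_S/σ_R)(x − μ_R) for jointly normal variables.
E[S | R=0.04] = 8.67 + (-0.20)·(3.37/0.64)·(0.04 − (1.63)) = 8.67 + (-1.05313)·(-1.59) = 10.3445.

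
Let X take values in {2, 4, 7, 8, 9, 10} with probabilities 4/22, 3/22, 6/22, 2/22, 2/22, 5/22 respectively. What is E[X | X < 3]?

P(X < 3) = 2/11.
Σ over the event: 2·2/11 = 4/11.
E[X | X < 3] = (4/11) / (2/11) = 2.

2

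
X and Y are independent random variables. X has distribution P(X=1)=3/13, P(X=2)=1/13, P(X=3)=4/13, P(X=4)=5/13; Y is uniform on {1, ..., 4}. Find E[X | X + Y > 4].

123/37

P(X + Y > 4) = 37/52.
Summing X·P(x,y) over outcomes with X + Y > 4 gives 123/52.
E[X | X + Y > 4] = (123/52) / (37/52) = 123/37.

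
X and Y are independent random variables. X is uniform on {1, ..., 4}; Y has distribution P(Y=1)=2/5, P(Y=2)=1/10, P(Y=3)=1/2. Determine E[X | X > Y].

P(X > Y) = 19/40.
Summing X·P(x,y) over outcomes with X > Y gives 63/40.
E[X | X > Y] = (63/40) / (19/40) = 63/19.

63/19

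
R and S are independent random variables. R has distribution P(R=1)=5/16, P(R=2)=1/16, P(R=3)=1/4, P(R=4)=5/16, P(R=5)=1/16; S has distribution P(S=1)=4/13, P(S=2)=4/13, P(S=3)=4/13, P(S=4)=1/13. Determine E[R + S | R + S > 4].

187/31

P(R + S > 4) = 31/52.
Summing (R+S)·P(x,y) over outcomes with R + S > 4 gives 187/52.
E[R + S | R + S > 4] = (187/52) / (31/52) = 187/31.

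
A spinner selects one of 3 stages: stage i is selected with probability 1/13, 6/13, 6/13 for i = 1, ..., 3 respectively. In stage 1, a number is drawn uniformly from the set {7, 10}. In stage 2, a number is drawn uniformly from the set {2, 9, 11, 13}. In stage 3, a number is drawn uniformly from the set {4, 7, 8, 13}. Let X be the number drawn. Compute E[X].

E[X | stage 1] = (7+10)/2 = 17/2.
E[X | stage 2] = (2+9+11+13)/4 = 35/4.
E[X | stage 3] = (4+7+8+13)/4 = 8.
E[X] = (1/13)·(17/2) + (6/13)·(35/4) + (6/13)·(8) = 109/13.

109/13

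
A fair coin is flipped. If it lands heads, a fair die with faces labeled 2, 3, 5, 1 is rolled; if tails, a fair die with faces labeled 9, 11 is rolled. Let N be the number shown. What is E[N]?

51/8

E[N | heads] = (2+3+5+1)/4 = 11/4.
E[N | tails] = (9+11)/2 = 10.
By the law of total expectation,
E[N] = (1/2)·(11/4) + (1/2)·(10) = 51/8.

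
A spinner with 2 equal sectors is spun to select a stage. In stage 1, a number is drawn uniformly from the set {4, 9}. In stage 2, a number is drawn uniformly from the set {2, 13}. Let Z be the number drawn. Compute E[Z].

E[Z | stage 1] = (4+9)/2 = 13/2.
E[Z | stage 2] = (2+13)/2 = 15/2.
E[Z] = (1/2)·(13/2) + (1/2)·(15/2) = 7.

7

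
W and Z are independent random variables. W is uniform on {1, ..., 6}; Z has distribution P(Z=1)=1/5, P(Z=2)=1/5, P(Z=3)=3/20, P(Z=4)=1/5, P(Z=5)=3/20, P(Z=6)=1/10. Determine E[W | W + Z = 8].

P(W + Z = 8) = 2/15.
Summing W·P(x,y) over outcomes with W + Z = 8 gives 17/30.
E[W | W + Z = 8] = (17/30) / (2/15) = 17/4.

17/4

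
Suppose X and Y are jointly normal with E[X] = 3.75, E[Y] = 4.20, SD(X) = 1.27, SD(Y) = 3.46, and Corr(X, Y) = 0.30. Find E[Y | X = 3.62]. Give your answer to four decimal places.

For a bivariate normal, E[Y | X=x] = μ_Y + ρ·(σ_Y/σ_X)·(x − μ_X).
E[Y | X=3.62] = 4.20 + (0.30)·(3.46/1.27)·(3.62 − (3.75)) = 4.20 + (0.81732)·(-0.13) = 4.0937.

4.0937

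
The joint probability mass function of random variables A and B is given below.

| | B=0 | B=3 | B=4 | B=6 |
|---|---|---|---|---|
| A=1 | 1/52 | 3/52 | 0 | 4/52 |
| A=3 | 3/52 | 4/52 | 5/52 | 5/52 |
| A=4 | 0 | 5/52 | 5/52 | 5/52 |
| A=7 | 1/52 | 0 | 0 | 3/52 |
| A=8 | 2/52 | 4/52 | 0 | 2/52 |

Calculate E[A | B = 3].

P(B = 3) = 4/13.
Σ A·P over the event = 1·(3/52) + 3·(4/52) + 4·(5/52) + 8·(4/52) = 67/52.
E[A | B = 3] = (67/52) / (4/13) = 67/16.

67/16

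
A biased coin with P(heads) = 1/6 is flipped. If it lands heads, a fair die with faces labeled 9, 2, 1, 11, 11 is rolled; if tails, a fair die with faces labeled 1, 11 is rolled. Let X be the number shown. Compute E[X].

92/15

E[X | heads] = (9+2+1+11+11)/5 = 34/5.
E[X | tails] = (1+11)/2 = 6.
By the law of total expectation,
E[X] = (1/6)·(34/5) + (5/6)·(6) = 92/15.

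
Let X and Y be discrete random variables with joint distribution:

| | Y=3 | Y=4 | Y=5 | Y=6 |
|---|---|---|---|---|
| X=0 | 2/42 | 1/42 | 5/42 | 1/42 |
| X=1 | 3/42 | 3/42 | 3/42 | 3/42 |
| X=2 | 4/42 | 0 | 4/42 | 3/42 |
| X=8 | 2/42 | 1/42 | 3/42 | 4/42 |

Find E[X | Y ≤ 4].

P(Y ≤ 4) = 8/21.
Σ X·P over the event = 0·(2/42) + 0·(1/42) + 1·(3/42) + 1·(3/42) + 2·(4/42) + 8·(2/42) + 8·(1/42) = 19/21.
E[X | Y ≤ 4] = (19/21) / (8/21) = 19/8.

19/8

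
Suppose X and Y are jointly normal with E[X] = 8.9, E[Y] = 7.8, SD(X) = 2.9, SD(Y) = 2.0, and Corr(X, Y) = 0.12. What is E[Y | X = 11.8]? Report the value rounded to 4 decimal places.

8.0400

For a bivariate normal, E[Y | X=x] = μ_Y + ρ·(σ_Y/σ_X)·(x − μ_X).
E[Y | X=11.8] = 7.8 + (0.12)·(2.0/2.9)·(11.8 − (8.9)) = 7.8 + (0.082759)·(2.9) = 8.0400.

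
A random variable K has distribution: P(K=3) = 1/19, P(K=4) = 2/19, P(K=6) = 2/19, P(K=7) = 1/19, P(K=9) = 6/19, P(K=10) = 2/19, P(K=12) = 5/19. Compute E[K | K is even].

P(K is even) = 11/19.
Σ over the event: 4·2/19 + 6·2/19 + 10·2/19 + 12·5/19 = 100/19.
E[K | K is even] = (100/19) / (11/19) = 100/11.

100/11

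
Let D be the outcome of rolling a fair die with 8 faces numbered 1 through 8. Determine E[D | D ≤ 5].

Given D ≤ 5, D is equally likely to be any of {1, 2, 3, 4, 5}.
E[D | D ≤ 5] = (1 + 2 + 3 + 4 + 5) / 5 = 3.

3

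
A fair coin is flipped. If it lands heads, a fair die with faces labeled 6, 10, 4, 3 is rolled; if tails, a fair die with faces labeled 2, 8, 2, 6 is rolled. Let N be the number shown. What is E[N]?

E[N | heads] = (6+10+4+3)/4 = 23/4.
E[N | tails] = (2+8+2+6)/4 = 9/2.
E[N] = (1/2)·(23/4) + (1/2)·(9/2) = 41/8.

41/8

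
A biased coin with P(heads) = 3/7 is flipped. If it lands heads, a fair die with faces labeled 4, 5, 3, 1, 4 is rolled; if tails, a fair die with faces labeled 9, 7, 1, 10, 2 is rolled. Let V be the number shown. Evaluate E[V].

167/35

E[V | heads] = (4+5+3+1+4)/5 = 17/5.
E[V | tails] = (9+7+1+10+2)/5 = 29/5.
By the law of total expectation,
E[V] = (3/7)·(17/5) + (4/7)·(29/5) = 167/35.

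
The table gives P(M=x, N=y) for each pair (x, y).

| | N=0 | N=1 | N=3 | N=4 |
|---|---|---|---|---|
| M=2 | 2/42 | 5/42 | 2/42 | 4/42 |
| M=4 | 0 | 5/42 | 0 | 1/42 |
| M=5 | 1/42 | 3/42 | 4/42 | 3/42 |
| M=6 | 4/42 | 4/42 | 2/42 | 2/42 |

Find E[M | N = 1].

P(N = 1) = 17/42.
Σ M·P over the event = 2·(5/42) + 4·(5/42) + 5·(3/42) + 6·(4/42) = 23/14.
E[M | N = 1] = (23/14) / (17/42) = 69/17.

69/17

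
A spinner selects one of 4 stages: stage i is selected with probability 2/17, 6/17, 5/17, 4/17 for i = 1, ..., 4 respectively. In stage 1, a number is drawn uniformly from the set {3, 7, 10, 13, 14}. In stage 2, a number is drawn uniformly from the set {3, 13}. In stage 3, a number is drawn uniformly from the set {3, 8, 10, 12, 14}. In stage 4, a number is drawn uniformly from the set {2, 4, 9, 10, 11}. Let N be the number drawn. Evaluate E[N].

E[N | stage 1] = (3+7+10+13+14)/5 = 47/5.
E[N | stage 2] = (3+13)/2 = 8.
E[N | stage 3] = (3+8+10+12+14)/5 = 47/5.
E[N | stage 4] = (2+4+9+10+11)/5 = 36/5.
E[N] = (2/17)·(47/5) + (6/17)·(8) + (5/17)·(47/5) + (4/17)·(36/5) = 713/85.

713/85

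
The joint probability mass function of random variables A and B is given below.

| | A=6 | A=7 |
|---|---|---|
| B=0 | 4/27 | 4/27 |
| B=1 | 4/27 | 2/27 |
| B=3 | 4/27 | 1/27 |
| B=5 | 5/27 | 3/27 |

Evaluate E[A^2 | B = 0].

P(B = 0) = 8/27.
Σ A^2·P over the event = 36·(4/27) + 49·(4/27) = 340/27.
E[A^2 | B = 0] = (340/27) / (8/27) = 85/2.

85/2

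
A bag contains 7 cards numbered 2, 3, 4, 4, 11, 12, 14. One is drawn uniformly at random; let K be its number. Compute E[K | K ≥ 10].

37/3

P(K ≥ 10) = 3/7.
Σ over the event: 11·1/7 + 12·1/7 + 14·1/7 = 37/7.
E[K | K ≥ 10] = (37/7) / (3/7) = 37/3.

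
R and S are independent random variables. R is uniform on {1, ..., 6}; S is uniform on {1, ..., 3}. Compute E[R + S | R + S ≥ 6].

64/9

Outcomes with R + S ≥ 6: (3,3), (4,2), (4,3), (5,1), (5,2), (5,3), (6,1), (6,2), (6,3), each with probability 1/18.
E[R + S | R + S ≥ 6] = (6 + 6 + 7 + 6 + 7 + 8 + 7 + 8 + 9) / 9 = 64/9.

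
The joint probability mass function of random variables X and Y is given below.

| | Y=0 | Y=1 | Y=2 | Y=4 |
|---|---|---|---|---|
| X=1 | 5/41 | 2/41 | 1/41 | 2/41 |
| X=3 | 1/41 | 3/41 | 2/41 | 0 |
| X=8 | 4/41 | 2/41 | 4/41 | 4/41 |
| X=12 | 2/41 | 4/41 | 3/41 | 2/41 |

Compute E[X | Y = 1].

P(Y = 1) = 11/41.
Σ X·P over the event = 1·(2/41) + 3·(3/41) + 8·(2/41) + 12·(4/41) = 75/41.
E[X | Y = 1] = (75/41) / (11/41) = 75/11.

75/11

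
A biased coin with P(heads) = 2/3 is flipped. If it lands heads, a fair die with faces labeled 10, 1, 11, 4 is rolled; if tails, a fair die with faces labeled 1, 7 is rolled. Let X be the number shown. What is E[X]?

E[X | heads] = (10+1+11+4)/4 = 13/2.
E[X | tails] = (1+7)/2 = 4.
By the law of total expectation,
E[X] = (2/3)·(13/2) + (1/3)·(4) = 17/3.

17/3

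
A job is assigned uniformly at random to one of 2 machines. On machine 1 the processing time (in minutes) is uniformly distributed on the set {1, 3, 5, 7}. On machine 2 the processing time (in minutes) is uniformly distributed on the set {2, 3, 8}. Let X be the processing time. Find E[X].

25/6

E[X | machine 1] = (1+3+5+7)/4 = 4.
E[X | machine 2] = (2+3+8)/3 = 13/3.
By the law of total expectation,
E[X] = (1/2)·(4) + (1/2)·(13/3) = 25/6.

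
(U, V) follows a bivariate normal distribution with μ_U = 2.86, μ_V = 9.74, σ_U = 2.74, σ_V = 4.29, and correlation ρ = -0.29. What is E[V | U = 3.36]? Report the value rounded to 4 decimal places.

9.5130

E[V | U=x] = μ_V + ρ(σ_V/σ_U)(x − μ_U) for jointly normal variables.
E[V | U=3.36] = 9.74 + (-0.29)·(4.29/2.74)·(3.36 − (2.86)) = 9.74 + (-0.45405)·(0.5) = 9.5130.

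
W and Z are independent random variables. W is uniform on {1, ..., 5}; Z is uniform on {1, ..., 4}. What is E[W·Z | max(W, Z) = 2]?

P(max(W, Z) = 2) = 3/20.
Summing WZ·P(x,y) over outcomes with max(W, Z) = 2 gives 2/5.
E[W·Z | max(W, Z) = 2] = (2/5) / (3/20) = 8/3.

8/3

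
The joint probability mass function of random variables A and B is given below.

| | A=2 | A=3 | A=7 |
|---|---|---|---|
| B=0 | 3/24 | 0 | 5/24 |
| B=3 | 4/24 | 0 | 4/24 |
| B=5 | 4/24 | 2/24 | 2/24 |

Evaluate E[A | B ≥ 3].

P(B ≥ 3) = 2/3.
Summing A·P(A=x,B=y) over the conditioning event gives 8/3.
E[A | B ≥ 3] = (8/3) / (2/3) = 4.

4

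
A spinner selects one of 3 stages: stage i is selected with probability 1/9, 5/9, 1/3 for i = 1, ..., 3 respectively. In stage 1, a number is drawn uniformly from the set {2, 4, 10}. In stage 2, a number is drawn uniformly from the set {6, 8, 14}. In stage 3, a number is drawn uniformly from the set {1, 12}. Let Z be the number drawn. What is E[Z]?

143/18

E[Z | stage 1] = (2+4+10)/3 = 16/3.
E[Z | stage 2] = (6+8+14)/3 = 28/3.
E[Z | stage 3] = (1+12)/2 = 13/2.
E[Z] = (1/9)·(16/3) + (5/9)·(28/3) + (1/3)·(13/2) = 143/18.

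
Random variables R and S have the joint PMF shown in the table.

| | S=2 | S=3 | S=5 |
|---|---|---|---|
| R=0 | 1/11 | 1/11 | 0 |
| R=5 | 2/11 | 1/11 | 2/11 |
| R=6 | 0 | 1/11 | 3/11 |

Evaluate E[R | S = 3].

P(S = 3) = 3/11.
Σ R·P over the event = 0·(1/11) + 5·(1/11) + 6·(1/11) = 1.
E[R | S = 3] = (1) / (3/11) = 11/3.

11/3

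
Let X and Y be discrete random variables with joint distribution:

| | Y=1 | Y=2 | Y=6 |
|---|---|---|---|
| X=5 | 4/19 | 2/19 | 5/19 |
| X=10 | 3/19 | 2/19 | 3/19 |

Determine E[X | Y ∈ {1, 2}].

80/11

P(Y ∈ {1, 2}) = 11/19.
Σ X·P over the event = 5·(4/19) + 5·(2/19) + 10·(3/19) + 10·(2/19) = 80/19.
E[X | Y ∈ {1, 2}] = (80/19) / (11/19) = 80/11.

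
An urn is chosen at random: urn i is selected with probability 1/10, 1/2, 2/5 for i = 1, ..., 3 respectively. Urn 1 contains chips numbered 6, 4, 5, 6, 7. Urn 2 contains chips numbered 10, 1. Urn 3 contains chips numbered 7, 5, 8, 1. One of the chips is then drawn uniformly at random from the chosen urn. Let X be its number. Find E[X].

541/100

E[X | urn 1] = (6+4+5+6+7)/5 = 28/5.
E[X | urn 2] = (10+1)/2 = 11/2.
E[X | urn 3] = (7+5+8+1)/4 = 21/4.
By the law of total expectation,
E[X] = (1/10)·(28/5) + (1/2)·(11/2) + (2/5)·(21/4) = 541/100.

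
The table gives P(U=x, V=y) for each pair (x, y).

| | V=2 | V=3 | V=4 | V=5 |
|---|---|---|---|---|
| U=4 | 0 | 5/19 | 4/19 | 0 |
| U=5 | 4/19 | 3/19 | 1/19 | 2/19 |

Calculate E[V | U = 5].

31/10

P(U = 5) = 10/19.
Σ V·P over the event = 2·(4/19) + 3·(3/19) + 4·(1/19) + 5·(2/19) = 31/19.
E[V | U = 5] = (31/19) / (10/19) = 31/10.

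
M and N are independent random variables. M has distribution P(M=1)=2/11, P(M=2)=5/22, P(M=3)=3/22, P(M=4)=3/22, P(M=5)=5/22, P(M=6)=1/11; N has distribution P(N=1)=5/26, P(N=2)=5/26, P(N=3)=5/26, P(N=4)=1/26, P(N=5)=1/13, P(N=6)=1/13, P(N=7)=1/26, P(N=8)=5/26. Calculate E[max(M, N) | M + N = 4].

P(M + N = 4) = 15/143.
Summing max(M,N)·P(x,y) over outcomes with M + N = 4 gives 155/572.
E[max(M, N) | M + N = 4] = (155/572) / (15/143) = 31/12.

31/12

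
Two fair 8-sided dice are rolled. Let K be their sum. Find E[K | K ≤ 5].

4

P(K ≤ 5) = 5/32.
Σ over the event: 2·1/64 + 3·1/32 + 4·3/64 + 5·1/16 = 5/8.
E[K | K ≤ 5] = (5/8) / (5/32) = 4.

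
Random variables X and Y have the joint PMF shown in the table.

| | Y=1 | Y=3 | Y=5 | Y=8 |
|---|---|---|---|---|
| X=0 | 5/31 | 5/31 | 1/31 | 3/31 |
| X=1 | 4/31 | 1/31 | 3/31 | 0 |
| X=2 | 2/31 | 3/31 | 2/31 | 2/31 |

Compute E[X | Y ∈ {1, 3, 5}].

P(Y ∈ {1, 3, 5}) = 26/31.
Summing X·P(X=x,Y=y) over the conditioning event gives 22/31.
E[X | Y ∈ {1, 3, 5}] = (22/31) / (26/31) = 11/13.

11/13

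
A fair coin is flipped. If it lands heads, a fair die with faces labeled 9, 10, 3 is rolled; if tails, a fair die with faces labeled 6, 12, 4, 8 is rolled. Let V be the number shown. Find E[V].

89/12

E[V | heads] = (9+10+3)/3 = 22/3.
E[V | tails] = (6+12+4+8)/4 = 15/2.
By the law of total expectation,
E[V] = (1/2)·(22/3) + (1/2)·(15/2) = 89/12.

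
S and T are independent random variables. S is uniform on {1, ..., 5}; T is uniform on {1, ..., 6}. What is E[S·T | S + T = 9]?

58/3

Outcomes with S + T = 9: (3,6), (4,5), (5,4), each with probability 1/30.
E[S·T | S + T = 9] = (18 + 20 + 20) / 3 = 58/3.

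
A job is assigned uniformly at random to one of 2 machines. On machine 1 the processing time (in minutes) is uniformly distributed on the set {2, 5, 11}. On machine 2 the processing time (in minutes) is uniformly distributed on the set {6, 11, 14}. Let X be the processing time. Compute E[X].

E[X | machine 1] = (2+5+11)/3 = 6.
E[X | machine 2] = (6+11+14)/3 = 31/3.
E[X] = (1/2)·(6) + (1/2)·(31/3) = 49/6.

49/6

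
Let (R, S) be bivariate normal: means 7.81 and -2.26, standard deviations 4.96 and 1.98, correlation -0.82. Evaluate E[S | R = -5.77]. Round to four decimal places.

The regression of S on R has slope ρ·σ_S/σ_R and passes through (μ_R, μ_S).
E[S | R=-5.77] = -2.26 + (-0.82)·(1.98/4.96)·(-5.77 − (7.81)) = -2.26 + (-0.32734)·(-13.58) = 2.1853.

2.1853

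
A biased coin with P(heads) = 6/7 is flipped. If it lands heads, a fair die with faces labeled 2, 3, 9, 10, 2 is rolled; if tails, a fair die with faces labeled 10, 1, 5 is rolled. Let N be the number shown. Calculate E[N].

548/105

E[N | heads] = (2+3+9+10+2)/5 = 26/5.
E[N | tails] = (10+1+5)/3 = 16/3.
E[N] = (6/7)·(26/5) + (1/7)·(16/3) = 548/105.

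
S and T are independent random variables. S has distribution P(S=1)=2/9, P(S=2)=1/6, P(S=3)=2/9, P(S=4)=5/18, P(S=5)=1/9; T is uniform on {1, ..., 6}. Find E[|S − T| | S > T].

P(S > T) = 17/54.
Summing |S−T|·P(x,y) over outcomes with S > T gives 65/108.
E[|S − T| | S > T] = (65/108) / (17/54) = 65/34.

65/34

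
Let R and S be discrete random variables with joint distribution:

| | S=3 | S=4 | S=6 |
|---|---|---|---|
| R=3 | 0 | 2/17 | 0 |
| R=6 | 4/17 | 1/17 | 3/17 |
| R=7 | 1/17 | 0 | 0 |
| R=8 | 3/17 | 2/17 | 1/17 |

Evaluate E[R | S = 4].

28/5

P(S = 4) = 5/17.
Summing R·P(R=x,S=y) over the conditioning event gives 28/17.
E[R | S = 4] = (28/17) / (5/17) = 28/5.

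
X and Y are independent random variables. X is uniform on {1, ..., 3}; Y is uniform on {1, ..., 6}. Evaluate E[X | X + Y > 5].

20/9

Outcomes with X + Y > 5: (1,5), (1,6), (2,4), (2,5), (2,6), (3,3), (3,4), (3,5), (3,6), each with probability 1/18.
E[X | X + Y > 5] = (1 + 1 + 2 + 2 + 2 + 3 + 3 + 3 + 3) / 9 = 20/9.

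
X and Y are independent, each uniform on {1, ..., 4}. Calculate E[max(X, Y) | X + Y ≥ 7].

4

Outcomes with X + Y ≥ 7: (3,4), (4,3), (4,4), each with probability 1/16.
E[max(X, Y) | X + Y ≥ 7] = (4 + 4 + 4) / 3 = 4.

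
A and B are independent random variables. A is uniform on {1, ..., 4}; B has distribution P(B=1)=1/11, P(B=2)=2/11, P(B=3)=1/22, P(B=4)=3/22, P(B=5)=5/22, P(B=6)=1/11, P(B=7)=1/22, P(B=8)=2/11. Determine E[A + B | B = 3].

11/2

P(B = 3) = 1/22.
Summing (A+B)·P(x,y) over outcomes with B = 3 gives 1/4.
E[A + B | B = 3] = (1/4) / (1/22) = 11/2.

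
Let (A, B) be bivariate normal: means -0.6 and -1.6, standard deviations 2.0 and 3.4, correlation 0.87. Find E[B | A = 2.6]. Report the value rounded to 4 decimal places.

The regression of B on A has slope ρ·σ_B/σ_A and passes through (μ_A, μ_B).
E[B | A=2.6] = -1.6 + (0.87)·(3.4/2.0)·(2.6 − (-0.6)) = -1.6 + (1.479)·(3.2) = 3.1328.

3.1328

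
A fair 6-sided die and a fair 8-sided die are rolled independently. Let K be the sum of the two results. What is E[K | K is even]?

P(K is even) = 1/2.
Σ over the event: 2·1/48 + 4·1/16 + 6·5/48 + 8·1/8 + 10·5/48 + 12·1/16 + 14·1/48 = 4.
E[K | K is even] = (4) / (1/2) = 8.

8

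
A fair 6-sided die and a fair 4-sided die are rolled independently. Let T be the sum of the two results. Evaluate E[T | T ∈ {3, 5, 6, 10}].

P(T ∈ {3, 5, 6, 10}) = 11/24.
Σ over the event: 3·1/12 + 5·1/6 + 6·1/6 + 10·1/24 = 5/2.
E[T | T ∈ {3, 5, 6, 10}] = (5/2) / (11/24) = 60/11.

60/11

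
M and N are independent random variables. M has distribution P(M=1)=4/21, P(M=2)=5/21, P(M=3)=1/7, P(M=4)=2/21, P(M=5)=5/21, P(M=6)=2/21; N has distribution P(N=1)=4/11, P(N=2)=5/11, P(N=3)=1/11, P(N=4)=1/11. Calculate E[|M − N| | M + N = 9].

P(M + N = 9) = 1/33.
Summing |M−N|·P(x,y) over outcomes with M + N = 9 gives 1/21.
E[|M − N| | M + N = 9] = (1/21) / (1/33) = 11/7.

11/7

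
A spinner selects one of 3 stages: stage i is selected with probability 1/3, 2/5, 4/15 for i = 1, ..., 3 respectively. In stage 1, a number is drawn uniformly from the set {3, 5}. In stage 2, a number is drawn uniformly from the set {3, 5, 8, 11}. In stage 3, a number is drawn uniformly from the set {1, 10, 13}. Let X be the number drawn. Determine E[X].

E[X | stage 1] = (3+5)/2 = 4.
E[X | stage 2] = (3+5+8+11)/4 = 27/4.
E[X | stage 3] = (1+10+13)/3 = 8.
E[X] = (1/3)·(4) + (2/5)·(27/4) + (4/15)·(8) = 37/6.

37/6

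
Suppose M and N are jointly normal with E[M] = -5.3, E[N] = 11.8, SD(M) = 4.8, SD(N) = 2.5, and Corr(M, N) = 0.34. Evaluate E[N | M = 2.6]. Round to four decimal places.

13.1990

The regression of N on M has slope ρ·σ_N/σ_M and passes through (μ_M, μ_N).
E[N | M=2.6] = 11.8 + (0.34)·(2.5/4.8)·(2.6 − (-5.3)) = 11.8 + (0.177083)·(7.9) = 13.1990.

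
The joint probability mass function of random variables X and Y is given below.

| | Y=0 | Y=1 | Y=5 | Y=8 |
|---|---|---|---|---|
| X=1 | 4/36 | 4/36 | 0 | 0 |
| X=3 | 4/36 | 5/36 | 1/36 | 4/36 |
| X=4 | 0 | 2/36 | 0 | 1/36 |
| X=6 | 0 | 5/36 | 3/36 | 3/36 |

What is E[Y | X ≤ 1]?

P(X ≤ 1) = 2/9.
Σ Y·P over the event = 0·(4/36) + 1·(4/36) = 1/9.
E[Y | X ≤ 1] = (1/9) / (2/9) = 1/2.

1/2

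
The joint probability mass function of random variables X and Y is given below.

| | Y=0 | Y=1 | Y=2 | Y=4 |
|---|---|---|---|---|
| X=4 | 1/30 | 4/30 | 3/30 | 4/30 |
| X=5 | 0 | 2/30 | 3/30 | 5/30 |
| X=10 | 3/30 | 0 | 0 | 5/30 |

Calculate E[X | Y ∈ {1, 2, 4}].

P(Y ∈ {1, 2, 4}) = 13/15.
Σ X·P over the event = 4·(4/30) + 4·(3/30) + 4·(4/30) + 5·(2/30) + 5·(3/30) + 5·(5/30) + 10·(5/30) = 24/5.
E[X | Y ∈ {1, 2, 4}] = (24/5) / (13/15) = 72/13.

72/13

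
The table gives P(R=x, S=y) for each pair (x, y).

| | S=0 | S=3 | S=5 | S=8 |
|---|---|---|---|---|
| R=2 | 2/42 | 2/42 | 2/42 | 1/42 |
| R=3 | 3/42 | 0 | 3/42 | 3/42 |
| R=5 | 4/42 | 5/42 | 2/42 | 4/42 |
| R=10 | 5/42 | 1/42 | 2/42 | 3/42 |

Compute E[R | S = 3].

39/8

P(S = 3) = 4/21.
Σ R·P over the event = 2·(2/42) + 5·(5/42) + 10·(1/42) = 13/14.
E[R | S = 3] = (13/14) / (4/21) = 39/8.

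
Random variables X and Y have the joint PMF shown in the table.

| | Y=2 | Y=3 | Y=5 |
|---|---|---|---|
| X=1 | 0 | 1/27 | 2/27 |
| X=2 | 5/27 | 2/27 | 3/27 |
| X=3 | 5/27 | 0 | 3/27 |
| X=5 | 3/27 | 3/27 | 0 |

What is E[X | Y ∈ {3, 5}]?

P(Y ∈ {3, 5}) = 14/27.
Σ X·P over the event = 1·(1/27) + 1·(2/27) + 2·(2/27) + 2·(3/27) + 3·(3/27) + 5·(3/27) = 37/27.
E[X | Y ∈ {3, 5}] = (37/27) / (14/27) = 37/14.

37/14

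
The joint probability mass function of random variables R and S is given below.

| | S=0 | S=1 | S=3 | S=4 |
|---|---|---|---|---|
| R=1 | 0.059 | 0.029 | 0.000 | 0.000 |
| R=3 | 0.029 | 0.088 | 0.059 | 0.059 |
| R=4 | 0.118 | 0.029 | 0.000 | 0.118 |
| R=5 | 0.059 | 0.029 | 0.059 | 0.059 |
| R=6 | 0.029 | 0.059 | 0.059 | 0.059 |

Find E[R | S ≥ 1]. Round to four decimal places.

P(S ≥ 1) = 0.706.
Summing R·P(R=x,S=y) over the conditioning event gives 3.032.
E[R | S ≥ 1] = (3.032) / (0.706) = 4.2946.

4.2946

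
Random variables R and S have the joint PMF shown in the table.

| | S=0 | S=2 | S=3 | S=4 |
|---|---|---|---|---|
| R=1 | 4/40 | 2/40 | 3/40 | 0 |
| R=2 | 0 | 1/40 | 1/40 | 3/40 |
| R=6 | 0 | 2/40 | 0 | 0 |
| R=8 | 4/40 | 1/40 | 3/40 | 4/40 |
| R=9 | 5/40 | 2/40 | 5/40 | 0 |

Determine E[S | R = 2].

P(R = 2) = 1/8.
Σ S·P over the event = 2·(1/40) + 3·(1/40) + 4·(3/40) = 17/40.
E[S | R = 2] = (17/40) / (1/8) = 17/5.

17/5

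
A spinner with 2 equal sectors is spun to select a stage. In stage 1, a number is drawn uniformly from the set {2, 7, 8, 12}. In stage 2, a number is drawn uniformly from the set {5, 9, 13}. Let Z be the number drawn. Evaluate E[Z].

E[Z | stage 1] = (2+7+8+12)/4 = 29/4.
E[Z | stage 2] = (5+9+13)/3 = 9.
By the law of total expectation,
E[Z] = (1/2)·(29/4) + (1/2)·(9) = 65/8.

65/8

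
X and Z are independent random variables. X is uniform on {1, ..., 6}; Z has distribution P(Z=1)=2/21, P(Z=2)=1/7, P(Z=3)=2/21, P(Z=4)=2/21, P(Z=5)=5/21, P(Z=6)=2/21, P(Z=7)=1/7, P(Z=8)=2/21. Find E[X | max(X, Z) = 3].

27/11

P(max(X, Z) = 3) = 11/126.
Summing X·P(x,y) over outcomes with max(X, Z) = 3 gives 3/14.
E[X | max(X, Z) = 3] = (3/14) / (11/126) = 27/11.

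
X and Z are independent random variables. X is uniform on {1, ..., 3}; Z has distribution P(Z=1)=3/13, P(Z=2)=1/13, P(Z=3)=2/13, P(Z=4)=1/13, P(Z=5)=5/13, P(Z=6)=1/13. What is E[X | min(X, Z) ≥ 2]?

5/2

P(min(X, Z) ≥ 2) = 20/39.
Summing X·P(x,y) over outcomes with min(X, Z) ≥ 2 gives 50/39.
E[X | min(X, Z) ≥ 2] = (50/39) / (20/39) = 5/2.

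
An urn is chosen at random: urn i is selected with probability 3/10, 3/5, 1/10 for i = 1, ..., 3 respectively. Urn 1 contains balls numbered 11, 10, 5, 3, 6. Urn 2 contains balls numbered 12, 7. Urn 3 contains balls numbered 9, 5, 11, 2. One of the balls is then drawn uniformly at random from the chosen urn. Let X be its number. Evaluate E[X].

339/40

E[X | urn 1] = (11+10+5+3+6)/5 = 7.
E[X | urn 2] = (12+7)/2 = 19/2.
E[X | urn 3] = (9+5+11+2)/4 = 27/4.
E[X] = (3/10)·(7) + (3/5)·(19/2) + (1/10)·(27/4) = 339/40.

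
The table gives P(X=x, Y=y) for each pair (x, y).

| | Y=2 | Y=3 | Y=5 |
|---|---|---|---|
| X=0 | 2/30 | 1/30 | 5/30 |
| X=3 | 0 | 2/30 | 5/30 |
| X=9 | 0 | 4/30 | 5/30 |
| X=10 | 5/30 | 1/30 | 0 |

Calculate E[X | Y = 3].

P(Y = 3) = 4/15.
Σ X·P over the event = 0·(1/30) + 3·(2/30) + 9·(4/30) + 10·(1/30) = 26/15.
E[X | Y = 3] = (26/15) / (4/15) = 13/2.

13/2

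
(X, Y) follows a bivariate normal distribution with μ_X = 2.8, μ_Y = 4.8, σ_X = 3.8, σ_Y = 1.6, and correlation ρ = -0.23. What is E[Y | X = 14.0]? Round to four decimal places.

3.7154

The regression of Y on X has slope ρ·σ_Y/σ_X and passes through (μ_X, μ_Y).
E[Y | X=14.0] = 4.8 + (-0.23)·(1.6/3.8)·(14.0 − (2.8)) = 4.8 + (-0.096842)·(11.2) = 3.7154.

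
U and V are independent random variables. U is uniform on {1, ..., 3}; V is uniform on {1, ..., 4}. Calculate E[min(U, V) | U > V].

Outcomes with U > V: (2,1), (3,1), (3,2), each with probability 1/12.
E[min(U, V) | U > V] = (1 + 1 + 2) / 3 = 4/3.

4/3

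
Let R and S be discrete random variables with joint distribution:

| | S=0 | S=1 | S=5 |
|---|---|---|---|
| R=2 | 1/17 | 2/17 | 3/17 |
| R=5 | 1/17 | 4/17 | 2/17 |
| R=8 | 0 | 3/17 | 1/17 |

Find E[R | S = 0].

7/2

P(S = 0) = 2/17.
Σ R·P over the event = 2·(1/17) + 5·(1/17) = 7/17.
E[R | S = 0] = (7/17) / (2/17) = 7/2.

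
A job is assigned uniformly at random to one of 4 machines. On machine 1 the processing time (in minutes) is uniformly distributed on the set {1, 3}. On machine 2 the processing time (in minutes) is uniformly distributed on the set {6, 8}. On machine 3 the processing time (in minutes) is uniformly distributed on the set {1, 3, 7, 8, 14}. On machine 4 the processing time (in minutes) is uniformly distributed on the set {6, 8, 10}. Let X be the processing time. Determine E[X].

59/10

E[X | machine 1] = (1+3)/2 = 2.
E[X | machine 2] = (6+8)/2 = 7.
E[X | machine 3] = (1+3+7+8+14)/5 = 33/5.
E[X | machine 4] = (6+8+10)/3 = 8.
By the law of total expectation,
E[X] = (1/4)·(2) + (1/4)·(7) + (1/4)·(33/5) + (1/4)·(8) = 59/10.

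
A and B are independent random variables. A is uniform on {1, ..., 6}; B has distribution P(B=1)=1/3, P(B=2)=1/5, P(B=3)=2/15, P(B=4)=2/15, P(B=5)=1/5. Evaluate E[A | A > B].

P(A > B) = 5/9.
Summing A·P(x,y) over outcomes with A > B gives 112/45.
E[A | A > B] = (112/45) / (5/9) = 112/25.

112/25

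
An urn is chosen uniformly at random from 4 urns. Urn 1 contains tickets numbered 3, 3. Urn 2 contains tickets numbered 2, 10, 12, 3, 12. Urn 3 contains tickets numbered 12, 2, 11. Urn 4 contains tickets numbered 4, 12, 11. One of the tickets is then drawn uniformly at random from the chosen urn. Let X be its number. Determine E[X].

211/30

E[X | urn 1] = (3+3)/2 = 3.
E[X | urn 2] = (2+10+12+3+12)/5 = 39/5.
E[X | urn 3] = (12+2+11)/3 = 25/3.
E[X | urn 4] = (4+12+11)/3 = 9.
By the law of total expectation,
E[X] = (1/4)·(3) + (1/4)·(39/5) + (1/4)·(25/3) + (1/4)·(9) = 211/30.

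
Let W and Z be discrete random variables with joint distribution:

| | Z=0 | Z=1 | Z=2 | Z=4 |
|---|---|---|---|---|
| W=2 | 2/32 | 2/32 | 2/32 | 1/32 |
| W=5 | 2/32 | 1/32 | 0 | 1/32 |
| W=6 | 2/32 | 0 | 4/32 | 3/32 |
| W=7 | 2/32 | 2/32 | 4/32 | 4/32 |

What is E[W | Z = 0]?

5

P(Z = 0) = 1/4.
Σ W·P over the event = 2·(2/32) + 5·(2/32) + 6·(2/32) + 7·(2/32) = 5/4.
E[W | Z = 0] = (5/4) / (1/4) = 5.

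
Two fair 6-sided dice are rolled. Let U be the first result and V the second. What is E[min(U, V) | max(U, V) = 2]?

Outcomes with max(U, V) = 2: (1,2), (2,1), (2,2), each with probability 1/36.
E[min(U, V) | max(U, V) = 2] = (1 + 1 + 2) / 3 = 4/3.

4/3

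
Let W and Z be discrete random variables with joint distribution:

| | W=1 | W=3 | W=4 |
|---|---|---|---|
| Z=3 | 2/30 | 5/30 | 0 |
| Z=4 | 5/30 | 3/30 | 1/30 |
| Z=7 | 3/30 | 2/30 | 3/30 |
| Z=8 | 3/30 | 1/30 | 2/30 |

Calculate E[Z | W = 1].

71/13

P(W = 1) = 13/30.
Σ Z·P over the event = 3·(2/30) + 4·(5/30) + 7·(3/30) + 8·(3/30) = 71/30.
E[Z | W = 1] = (71/30) / (13/30) = 71/13.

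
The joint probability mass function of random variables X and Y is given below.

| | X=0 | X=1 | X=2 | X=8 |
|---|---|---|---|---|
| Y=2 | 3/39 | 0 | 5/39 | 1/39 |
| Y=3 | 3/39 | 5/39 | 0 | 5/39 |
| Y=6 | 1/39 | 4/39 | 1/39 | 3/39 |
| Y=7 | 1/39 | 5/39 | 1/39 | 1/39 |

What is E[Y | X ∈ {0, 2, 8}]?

P(X ∈ {0, 2, 8}) = 25/39.
Summing Y·P(X=x,Y=y) over the conditioning event gives 31/13.
E[Y | X ∈ {0, 2, 8}] = (31/13) / (25/39) = 93/25.

93/25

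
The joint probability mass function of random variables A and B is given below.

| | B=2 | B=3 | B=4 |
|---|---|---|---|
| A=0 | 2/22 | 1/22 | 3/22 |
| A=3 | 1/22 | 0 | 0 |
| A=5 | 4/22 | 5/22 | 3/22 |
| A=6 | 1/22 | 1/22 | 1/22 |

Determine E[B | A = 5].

P(A = 5) = 6/11.
Σ B·P over the event = 2·(4/22) + 3·(5/22) + 4·(3/22) = 35/22.
E[B | A = 5] = (35/22) / (6/11) = 35/12.

35/12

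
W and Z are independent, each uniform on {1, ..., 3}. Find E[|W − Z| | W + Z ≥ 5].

Outcomes with W + Z ≥ 5: (2,3), (3,2), (3,3), each with probability 1/9.
E[|W − Z| | W + Z ≥ 5] = (1 + 1 + 0) / 3 = 2/3.

2/3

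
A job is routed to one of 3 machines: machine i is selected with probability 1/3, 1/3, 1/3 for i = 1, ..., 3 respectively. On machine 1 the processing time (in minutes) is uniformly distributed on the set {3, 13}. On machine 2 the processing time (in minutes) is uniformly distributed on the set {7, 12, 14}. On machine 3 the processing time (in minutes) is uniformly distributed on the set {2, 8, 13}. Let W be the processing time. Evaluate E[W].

E[W | machine 1] = (3+13)/2 = 8.
E[W | machine 2] = (7+12+14)/3 = 11.
E[W | machine 3] = (2+8+13)/3 = 23/3.
By the law of total expectation,
E[W] = (1/3)·(8) + (1/3)·(11) + (1/3)·(23/3) = 80/9.

80/9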